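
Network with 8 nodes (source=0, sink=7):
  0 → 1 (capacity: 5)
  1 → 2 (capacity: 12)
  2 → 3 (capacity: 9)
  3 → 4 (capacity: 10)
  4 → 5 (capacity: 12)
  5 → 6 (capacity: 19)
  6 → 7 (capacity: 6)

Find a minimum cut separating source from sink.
Min cut value = 5, edges: (0,1)

Min cut value: 5
Partition: S = [0], T = [1, 2, 3, 4, 5, 6, 7]
Cut edges: (0,1)

By max-flow min-cut theorem, max flow = min cut = 5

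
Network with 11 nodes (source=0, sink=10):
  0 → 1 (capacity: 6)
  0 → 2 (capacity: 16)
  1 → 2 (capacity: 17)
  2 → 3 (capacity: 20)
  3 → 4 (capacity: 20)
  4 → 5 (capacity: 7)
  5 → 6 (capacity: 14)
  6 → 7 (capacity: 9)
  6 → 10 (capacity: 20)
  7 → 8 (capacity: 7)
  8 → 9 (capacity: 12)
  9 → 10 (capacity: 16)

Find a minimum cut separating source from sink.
Min cut value = 7, edges: (4,5)

Min cut value: 7
Partition: S = [0, 1, 2, 3, 4], T = [5, 6, 7, 8, 9, 10]
Cut edges: (4,5)

By max-flow min-cut theorem, max flow = min cut = 7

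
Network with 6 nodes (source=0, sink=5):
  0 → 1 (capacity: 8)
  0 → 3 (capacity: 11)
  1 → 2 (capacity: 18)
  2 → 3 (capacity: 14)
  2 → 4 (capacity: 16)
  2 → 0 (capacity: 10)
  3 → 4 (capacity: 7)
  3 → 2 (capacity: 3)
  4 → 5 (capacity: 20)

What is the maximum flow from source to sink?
Maximum flow = 18

Max flow: 18

Flow assignment:
  0 → 1: 8/8
  0 → 3: 10/11
  1 → 2: 8/18
  2 → 4: 11/16
  3 → 4: 7/7
  3 → 2: 3/3
  4 → 5: 18/20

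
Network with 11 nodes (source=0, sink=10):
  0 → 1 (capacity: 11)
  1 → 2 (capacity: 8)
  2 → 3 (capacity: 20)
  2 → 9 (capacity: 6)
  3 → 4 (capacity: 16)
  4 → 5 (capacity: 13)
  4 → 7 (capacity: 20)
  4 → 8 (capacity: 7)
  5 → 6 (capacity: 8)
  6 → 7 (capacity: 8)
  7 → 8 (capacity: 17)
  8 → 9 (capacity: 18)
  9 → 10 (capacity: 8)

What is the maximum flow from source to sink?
Maximum flow = 8

Max flow: 8

Flow assignment:
  0 → 1: 8/11
  1 → 2: 8/8
  2 → 3: 2/20
  2 → 9: 6/6
  3 → 4: 2/16
  4 → 8: 2/7
  8 → 9: 2/18
  9 → 10: 8/8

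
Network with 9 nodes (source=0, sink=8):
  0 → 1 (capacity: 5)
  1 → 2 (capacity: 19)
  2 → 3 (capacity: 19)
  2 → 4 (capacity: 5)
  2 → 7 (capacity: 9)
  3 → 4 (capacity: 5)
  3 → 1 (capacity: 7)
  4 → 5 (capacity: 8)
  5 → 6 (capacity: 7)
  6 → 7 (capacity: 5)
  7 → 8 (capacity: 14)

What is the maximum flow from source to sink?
Maximum flow = 5

Max flow: 5

Flow assignment:
  0 → 1: 5/5
  1 → 2: 5/19
  2 → 7: 5/9
  7 → 8: 5/14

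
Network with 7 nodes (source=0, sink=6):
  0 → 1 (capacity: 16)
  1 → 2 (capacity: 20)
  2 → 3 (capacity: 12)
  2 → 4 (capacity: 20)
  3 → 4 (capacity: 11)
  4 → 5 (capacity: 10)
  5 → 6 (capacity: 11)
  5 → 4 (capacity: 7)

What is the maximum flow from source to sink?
Maximum flow = 10

Max flow: 10

Flow assignment:
  0 → 1: 10/16
  1 → 2: 10/20
  2 → 4: 10/20
  4 → 5: 10/10
  5 → 6: 10/11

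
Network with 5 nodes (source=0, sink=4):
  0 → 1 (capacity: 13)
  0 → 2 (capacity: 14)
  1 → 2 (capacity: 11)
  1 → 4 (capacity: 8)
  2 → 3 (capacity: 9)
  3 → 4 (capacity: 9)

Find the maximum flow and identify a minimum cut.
Max flow = 17, Min cut edges: (1,4), (3,4)

Maximum flow: 17
Minimum cut: (1,4), (3,4)
Partition: S = [0, 1, 2, 3], T = [4]

Max-flow min-cut theorem verified: both equal 17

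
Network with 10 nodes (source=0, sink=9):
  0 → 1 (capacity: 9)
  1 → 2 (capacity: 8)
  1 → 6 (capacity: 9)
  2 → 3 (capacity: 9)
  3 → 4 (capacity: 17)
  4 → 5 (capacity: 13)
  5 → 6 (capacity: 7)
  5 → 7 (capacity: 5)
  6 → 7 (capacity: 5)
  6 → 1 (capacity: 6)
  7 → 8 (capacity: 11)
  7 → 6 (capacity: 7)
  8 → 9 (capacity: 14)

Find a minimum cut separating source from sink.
Min cut value = 9, edges: (0,1)

Min cut value: 9
Partition: S = [0], T = [1, 2, 3, 4, 5, 6, 7, 8, 9]
Cut edges: (0,1)

By max-flow min-cut theorem, max flow = min cut = 9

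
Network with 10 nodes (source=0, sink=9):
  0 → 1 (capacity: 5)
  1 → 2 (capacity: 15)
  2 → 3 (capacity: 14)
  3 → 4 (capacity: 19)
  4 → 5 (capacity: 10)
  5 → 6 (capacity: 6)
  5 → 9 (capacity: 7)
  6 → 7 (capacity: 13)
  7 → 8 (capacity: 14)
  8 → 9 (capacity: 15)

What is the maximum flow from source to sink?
Maximum flow = 5

Max flow: 5

Flow assignment:
  0 → 1: 5/5
  1 → 2: 5/15
  2 → 3: 5/14
  3 → 4: 5/19
  4 → 5: 5/10
  5 → 9: 5/7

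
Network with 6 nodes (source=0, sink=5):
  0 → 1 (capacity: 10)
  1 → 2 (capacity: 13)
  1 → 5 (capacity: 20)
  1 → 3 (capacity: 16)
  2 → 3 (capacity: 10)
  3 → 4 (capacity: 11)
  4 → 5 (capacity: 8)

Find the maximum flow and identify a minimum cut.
Max flow = 10, Min cut edges: (0,1)

Maximum flow: 10
Minimum cut: (0,1)
Partition: S = [0], T = [1, 2, 3, 4, 5]

Max-flow min-cut theorem verified: both equal 10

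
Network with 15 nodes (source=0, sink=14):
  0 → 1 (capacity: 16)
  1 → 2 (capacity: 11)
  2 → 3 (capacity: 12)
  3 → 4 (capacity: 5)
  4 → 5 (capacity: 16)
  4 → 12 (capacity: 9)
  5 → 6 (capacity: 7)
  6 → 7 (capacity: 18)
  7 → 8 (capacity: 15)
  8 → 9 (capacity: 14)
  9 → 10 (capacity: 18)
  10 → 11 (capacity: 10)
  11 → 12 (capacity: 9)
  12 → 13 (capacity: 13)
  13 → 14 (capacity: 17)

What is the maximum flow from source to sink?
Maximum flow = 5

Max flow: 5

Flow assignment:
  0 → 1: 5/16
  1 → 2: 5/11
  2 → 3: 5/12
  3 → 4: 5/5
  4 → 12: 5/9
  12 → 13: 5/13
  13 → 14: 5/17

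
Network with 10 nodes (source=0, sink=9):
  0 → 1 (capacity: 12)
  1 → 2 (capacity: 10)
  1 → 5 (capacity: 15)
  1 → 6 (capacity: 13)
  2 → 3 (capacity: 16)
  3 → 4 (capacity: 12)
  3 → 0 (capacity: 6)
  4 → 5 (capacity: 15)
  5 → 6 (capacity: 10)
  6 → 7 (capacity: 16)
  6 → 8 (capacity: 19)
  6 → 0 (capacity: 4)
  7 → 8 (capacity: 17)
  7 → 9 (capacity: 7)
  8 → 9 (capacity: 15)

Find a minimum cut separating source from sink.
Min cut value = 12, edges: (0,1)

Min cut value: 12
Partition: S = [0], T = [1, 2, 3, 4, 5, 6, 7, 8, 9]
Cut edges: (0,1)

By max-flow min-cut theorem, max flow = min cut = 12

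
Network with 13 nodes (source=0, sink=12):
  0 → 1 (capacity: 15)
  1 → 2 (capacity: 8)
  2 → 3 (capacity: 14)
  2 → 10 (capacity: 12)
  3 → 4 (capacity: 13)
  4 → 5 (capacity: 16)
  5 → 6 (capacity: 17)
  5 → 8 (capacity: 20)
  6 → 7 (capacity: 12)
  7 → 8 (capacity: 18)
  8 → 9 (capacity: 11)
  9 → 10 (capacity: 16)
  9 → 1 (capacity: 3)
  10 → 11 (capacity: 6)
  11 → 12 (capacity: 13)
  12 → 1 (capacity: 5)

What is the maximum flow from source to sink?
Maximum flow = 6

Max flow: 6

Flow assignment:
  0 → 1: 6/15
  1 → 2: 6/8
  2 → 10: 6/12
  10 → 11: 6/6
  11 → 12: 6/13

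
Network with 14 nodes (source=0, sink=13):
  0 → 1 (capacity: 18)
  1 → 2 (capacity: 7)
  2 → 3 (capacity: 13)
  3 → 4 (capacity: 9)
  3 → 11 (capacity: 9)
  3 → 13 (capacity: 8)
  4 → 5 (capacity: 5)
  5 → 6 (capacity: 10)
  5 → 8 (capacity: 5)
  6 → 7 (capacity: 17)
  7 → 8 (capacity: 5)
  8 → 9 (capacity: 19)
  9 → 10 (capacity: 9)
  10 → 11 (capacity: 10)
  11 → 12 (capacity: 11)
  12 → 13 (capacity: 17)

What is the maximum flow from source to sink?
Maximum flow = 7

Max flow: 7

Flow assignment:
  0 → 1: 7/18
  1 → 2: 7/7
  2 → 3: 7/13
  3 → 13: 7/8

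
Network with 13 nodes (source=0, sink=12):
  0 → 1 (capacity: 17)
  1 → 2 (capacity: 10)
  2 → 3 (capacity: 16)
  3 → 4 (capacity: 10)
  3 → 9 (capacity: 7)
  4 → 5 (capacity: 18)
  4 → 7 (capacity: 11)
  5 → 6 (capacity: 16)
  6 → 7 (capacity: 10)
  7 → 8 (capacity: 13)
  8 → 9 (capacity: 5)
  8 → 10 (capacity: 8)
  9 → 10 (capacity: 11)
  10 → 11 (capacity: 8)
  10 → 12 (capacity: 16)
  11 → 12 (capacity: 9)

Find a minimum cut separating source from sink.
Min cut value = 10, edges: (1,2)

Min cut value: 10
Partition: S = [0, 1], T = [2, 3, 4, 5, 6, 7, 8, 9, 10, 11, 12]
Cut edges: (1,2)

By max-flow min-cut theorem, max flow = min cut = 10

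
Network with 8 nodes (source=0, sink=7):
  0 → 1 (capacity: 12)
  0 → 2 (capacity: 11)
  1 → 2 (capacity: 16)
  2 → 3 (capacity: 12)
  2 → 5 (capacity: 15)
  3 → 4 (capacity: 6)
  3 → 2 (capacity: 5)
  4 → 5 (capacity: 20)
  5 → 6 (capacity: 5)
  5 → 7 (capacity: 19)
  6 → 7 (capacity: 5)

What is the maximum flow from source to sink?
Maximum flow = 21

Max flow: 21

Flow assignment:
  0 → 1: 12/12
  0 → 2: 9/11
  1 → 2: 12/16
  2 → 3: 6/12
  2 → 5: 15/15
  3 → 4: 6/6
  4 → 5: 6/20
  5 → 6: 2/5
  5 → 7: 19/19
  6 → 7: 2/5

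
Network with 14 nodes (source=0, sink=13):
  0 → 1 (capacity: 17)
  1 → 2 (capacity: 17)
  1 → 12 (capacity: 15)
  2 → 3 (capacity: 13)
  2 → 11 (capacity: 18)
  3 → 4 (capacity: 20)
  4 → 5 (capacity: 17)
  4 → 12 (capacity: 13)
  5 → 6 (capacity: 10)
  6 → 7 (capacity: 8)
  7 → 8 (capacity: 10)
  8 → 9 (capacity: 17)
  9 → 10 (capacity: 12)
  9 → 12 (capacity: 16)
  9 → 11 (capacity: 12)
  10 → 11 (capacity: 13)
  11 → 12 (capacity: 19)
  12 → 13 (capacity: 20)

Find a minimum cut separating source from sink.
Min cut value = 17, edges: (0,1)

Min cut value: 17
Partition: S = [0], T = [1, 2, 3, 4, 5, 6, 7, 8, 9, 10, 11, 12, 13]
Cut edges: (0,1)

By max-flow min-cut theorem, max flow = min cut = 17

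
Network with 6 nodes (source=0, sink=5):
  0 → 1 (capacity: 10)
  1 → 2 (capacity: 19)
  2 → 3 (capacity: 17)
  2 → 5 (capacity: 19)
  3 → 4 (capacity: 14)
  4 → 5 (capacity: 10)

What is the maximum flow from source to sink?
Maximum flow = 10

Max flow: 10

Flow assignment:
  0 → 1: 10/10
  1 → 2: 10/19
  2 → 5: 10/19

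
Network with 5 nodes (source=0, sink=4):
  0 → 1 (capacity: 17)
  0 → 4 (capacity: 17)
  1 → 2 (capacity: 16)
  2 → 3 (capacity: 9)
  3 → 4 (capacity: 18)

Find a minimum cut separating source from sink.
Min cut value = 26, edges: (0,4), (2,3)

Min cut value: 26
Partition: S = [0, 1, 2], T = [3, 4]
Cut edges: (0,4), (2,3)

By max-flow min-cut theorem, max flow = min cut = 26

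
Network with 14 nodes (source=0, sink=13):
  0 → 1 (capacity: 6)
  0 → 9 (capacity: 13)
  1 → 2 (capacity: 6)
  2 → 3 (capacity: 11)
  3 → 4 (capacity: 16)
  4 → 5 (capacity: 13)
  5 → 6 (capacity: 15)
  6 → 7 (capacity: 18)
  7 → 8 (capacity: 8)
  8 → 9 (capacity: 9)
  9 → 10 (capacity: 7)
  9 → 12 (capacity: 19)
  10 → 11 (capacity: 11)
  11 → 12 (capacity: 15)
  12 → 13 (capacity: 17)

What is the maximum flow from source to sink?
Maximum flow = 17

Max flow: 17

Flow assignment:
  0 → 1: 6/6
  0 → 9: 11/13
  1 → 2: 6/6
  2 → 3: 6/11
  3 → 4: 6/16
  4 → 5: 6/13
  5 → 6: 6/15
  6 → 7: 6/18
  7 → 8: 6/8
  8 → 9: 6/9
  9 → 12: 17/19
  12 → 13: 17/17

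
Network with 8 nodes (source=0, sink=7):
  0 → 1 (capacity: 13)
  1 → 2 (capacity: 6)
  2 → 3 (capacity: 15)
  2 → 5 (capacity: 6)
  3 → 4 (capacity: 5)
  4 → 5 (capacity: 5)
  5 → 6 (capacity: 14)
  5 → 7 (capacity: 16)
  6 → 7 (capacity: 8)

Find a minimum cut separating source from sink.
Min cut value = 6, edges: (1,2)

Min cut value: 6
Partition: S = [0, 1], T = [2, 3, 4, 5, 6, 7]
Cut edges: (1,2)

By max-flow min-cut theorem, max flow = min cut = 6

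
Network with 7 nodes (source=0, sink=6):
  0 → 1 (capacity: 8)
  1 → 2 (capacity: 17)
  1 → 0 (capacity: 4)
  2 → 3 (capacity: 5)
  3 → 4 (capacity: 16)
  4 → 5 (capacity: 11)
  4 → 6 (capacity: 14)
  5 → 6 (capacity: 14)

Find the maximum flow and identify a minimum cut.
Max flow = 5, Min cut edges: (2,3)

Maximum flow: 5
Minimum cut: (2,3)
Partition: S = [0, 1, 2], T = [3, 4, 5, 6]

Max-flow min-cut theorem verified: both equal 5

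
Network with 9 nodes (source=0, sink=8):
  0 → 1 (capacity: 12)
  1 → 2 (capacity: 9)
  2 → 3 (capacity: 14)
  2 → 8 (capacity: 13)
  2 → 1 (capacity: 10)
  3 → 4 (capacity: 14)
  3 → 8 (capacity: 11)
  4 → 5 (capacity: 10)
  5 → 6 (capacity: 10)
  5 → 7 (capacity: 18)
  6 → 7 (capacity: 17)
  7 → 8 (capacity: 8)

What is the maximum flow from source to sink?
Maximum flow = 9

Max flow: 9

Flow assignment:
  0 → 1: 9/12
  1 → 2: 9/9
  2 → 8: 9/13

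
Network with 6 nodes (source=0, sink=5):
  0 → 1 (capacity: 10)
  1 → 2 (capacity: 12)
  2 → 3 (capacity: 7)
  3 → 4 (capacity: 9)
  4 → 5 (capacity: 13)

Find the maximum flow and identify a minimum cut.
Max flow = 7, Min cut edges: (2,3)

Maximum flow: 7
Minimum cut: (2,3)
Partition: S = [0, 1, 2], T = [3, 4, 5]

Max-flow min-cut theorem verified: both equal 7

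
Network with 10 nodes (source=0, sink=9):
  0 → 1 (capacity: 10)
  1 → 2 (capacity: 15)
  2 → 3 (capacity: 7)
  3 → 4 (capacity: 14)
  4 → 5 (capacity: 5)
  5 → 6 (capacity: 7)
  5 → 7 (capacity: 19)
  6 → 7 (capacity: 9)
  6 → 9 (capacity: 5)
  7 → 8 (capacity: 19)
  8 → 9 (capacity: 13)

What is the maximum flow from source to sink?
Maximum flow = 5

Max flow: 5

Flow assignment:
  0 → 1: 5/10
  1 → 2: 5/15
  2 → 3: 5/7
  3 → 4: 5/14
  4 → 5: 5/5
  5 → 6: 5/7
  6 → 9: 5/5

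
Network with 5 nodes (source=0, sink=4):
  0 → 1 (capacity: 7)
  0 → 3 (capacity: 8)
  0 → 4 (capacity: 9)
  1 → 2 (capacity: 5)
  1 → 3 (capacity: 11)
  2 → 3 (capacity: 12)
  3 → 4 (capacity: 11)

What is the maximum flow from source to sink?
Maximum flow = 20

Max flow: 20

Flow assignment:
  0 → 1: 3/7
  0 → 3: 8/8
  0 → 4: 9/9
  1 → 3: 3/11
  3 → 4: 11/11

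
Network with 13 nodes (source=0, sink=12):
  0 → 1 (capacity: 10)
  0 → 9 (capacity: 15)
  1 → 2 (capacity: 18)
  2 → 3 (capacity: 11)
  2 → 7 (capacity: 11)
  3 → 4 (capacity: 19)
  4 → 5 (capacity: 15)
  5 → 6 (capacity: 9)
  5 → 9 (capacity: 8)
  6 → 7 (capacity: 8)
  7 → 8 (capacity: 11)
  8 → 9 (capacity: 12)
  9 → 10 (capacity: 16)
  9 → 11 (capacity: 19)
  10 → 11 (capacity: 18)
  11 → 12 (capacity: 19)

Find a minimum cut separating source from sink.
Min cut value = 19, edges: (11,12)

Min cut value: 19
Partition: S = [0, 1, 2, 3, 4, 5, 6, 7, 8, 9, 10, 11], T = [12]
Cut edges: (11,12)

By max-flow min-cut theorem, max flow = min cut = 19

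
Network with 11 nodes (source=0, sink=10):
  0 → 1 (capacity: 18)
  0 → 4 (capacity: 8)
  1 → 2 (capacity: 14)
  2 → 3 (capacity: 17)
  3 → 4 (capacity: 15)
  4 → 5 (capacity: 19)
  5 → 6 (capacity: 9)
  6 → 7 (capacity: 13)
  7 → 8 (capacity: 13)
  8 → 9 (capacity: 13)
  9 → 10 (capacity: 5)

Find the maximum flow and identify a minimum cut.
Max flow = 5, Min cut edges: (9,10)

Maximum flow: 5
Minimum cut: (9,10)
Partition: S = [0, 1, 2, 3, 4, 5, 6, 7, 8, 9], T = [10]

Max-flow min-cut theorem verified: both equal 5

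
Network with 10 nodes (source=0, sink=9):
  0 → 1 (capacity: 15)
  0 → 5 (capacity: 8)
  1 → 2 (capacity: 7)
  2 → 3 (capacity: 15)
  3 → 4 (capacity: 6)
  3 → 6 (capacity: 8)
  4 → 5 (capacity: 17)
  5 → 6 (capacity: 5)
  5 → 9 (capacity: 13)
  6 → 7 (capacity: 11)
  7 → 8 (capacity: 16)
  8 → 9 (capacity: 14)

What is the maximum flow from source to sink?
Maximum flow = 15

Max flow: 15

Flow assignment:
  0 → 1: 7/15
  0 → 5: 8/8
  1 → 2: 7/7
  2 → 3: 7/15
  3 → 4: 6/6
  3 → 6: 1/8
  4 → 5: 6/17
  5 → 6: 1/5
  5 → 9: 13/13
  6 → 7: 2/11
  7 → 8: 2/16
  8 → 9: 2/14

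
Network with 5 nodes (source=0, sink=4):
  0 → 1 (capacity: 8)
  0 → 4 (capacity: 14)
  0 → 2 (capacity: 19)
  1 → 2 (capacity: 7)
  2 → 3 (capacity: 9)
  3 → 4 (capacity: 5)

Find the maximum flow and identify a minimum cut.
Max flow = 19, Min cut edges: (0,4), (3,4)

Maximum flow: 19
Minimum cut: (0,4), (3,4)
Partition: S = [0, 1, 2, 3], T = [4]

Max-flow min-cut theorem verified: both equal 19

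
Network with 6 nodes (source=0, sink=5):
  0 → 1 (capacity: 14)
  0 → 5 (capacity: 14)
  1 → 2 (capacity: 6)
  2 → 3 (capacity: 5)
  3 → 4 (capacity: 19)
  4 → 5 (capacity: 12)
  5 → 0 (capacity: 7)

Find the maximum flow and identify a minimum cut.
Max flow = 19, Min cut edges: (0,5), (2,3)

Maximum flow: 19
Minimum cut: (0,5), (2,3)
Partition: S = [0, 1, 2], T = [3, 4, 5]

Max-flow min-cut theorem verified: both equal 19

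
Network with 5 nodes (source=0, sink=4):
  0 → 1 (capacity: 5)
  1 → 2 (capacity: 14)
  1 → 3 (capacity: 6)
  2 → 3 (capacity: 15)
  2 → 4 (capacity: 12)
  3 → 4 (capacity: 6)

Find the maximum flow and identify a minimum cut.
Max flow = 5, Min cut edges: (0,1)

Maximum flow: 5
Minimum cut: (0,1)
Partition: S = [0], T = [1, 2, 3, 4]

Max-flow min-cut theorem verified: both equal 5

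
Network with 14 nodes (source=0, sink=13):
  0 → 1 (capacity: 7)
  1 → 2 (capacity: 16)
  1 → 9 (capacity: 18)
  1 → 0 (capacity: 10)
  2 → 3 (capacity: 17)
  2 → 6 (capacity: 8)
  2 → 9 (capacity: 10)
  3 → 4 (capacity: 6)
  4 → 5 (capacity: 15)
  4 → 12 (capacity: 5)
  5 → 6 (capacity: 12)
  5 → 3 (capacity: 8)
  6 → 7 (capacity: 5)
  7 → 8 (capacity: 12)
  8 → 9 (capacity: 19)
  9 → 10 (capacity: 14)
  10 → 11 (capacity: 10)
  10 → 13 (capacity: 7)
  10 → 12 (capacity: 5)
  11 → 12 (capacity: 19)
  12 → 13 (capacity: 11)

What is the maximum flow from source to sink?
Maximum flow = 7

Max flow: 7

Flow assignment:
  0 → 1: 7/7
  1 → 9: 7/18
  9 → 10: 7/14
  10 → 13: 7/7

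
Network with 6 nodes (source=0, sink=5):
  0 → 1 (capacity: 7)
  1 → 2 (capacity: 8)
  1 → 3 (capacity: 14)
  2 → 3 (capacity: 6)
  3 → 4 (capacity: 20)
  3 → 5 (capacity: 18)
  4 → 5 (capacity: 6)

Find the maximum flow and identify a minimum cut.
Max flow = 7, Min cut edges: (0,1)

Maximum flow: 7
Minimum cut: (0,1)
Partition: S = [0], T = [1, 2, 3, 4, 5]

Max-flow min-cut theorem verified: both equal 7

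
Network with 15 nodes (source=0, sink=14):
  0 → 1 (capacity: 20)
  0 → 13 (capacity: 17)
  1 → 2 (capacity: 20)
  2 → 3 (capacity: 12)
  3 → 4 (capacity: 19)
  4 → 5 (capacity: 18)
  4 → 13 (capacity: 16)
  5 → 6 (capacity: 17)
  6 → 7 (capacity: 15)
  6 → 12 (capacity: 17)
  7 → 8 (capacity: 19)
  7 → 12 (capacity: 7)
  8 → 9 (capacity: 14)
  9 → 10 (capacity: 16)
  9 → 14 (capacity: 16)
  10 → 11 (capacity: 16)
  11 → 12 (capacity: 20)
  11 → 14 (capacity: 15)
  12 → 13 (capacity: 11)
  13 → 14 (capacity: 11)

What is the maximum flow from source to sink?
Maximum flow = 23

Max flow: 23

Flow assignment:
  0 → 1: 12/20
  0 → 13: 11/17
  1 → 2: 12/20
  2 → 3: 12/12
  3 → 4: 12/19
  4 → 5: 12/18
  5 → 6: 12/17
  6 → 7: 12/15
  7 → 8: 12/19
  8 → 9: 12/14
  9 → 14: 12/16
  13 → 14: 11/11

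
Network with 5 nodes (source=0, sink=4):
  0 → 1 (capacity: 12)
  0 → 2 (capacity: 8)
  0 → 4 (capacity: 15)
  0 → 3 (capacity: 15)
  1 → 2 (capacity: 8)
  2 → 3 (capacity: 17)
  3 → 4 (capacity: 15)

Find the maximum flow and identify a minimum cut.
Max flow = 30, Min cut edges: (0,4), (3,4)

Maximum flow: 30
Minimum cut: (0,4), (3,4)
Partition: S = [0, 1, 2, 3], T = [4]

Max-flow min-cut theorem verified: both equal 30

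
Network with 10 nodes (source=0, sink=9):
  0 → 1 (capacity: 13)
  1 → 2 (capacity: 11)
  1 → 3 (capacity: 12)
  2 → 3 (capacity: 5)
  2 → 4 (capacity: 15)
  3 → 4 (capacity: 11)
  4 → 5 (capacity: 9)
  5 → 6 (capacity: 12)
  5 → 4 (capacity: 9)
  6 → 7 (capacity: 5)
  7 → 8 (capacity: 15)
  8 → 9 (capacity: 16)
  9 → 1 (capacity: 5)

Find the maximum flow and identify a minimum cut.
Max flow = 5, Min cut edges: (6,7)

Maximum flow: 5
Minimum cut: (6,7)
Partition: S = [0, 1, 2, 3, 4, 5, 6], T = [7, 8, 9]

Max-flow min-cut theorem verified: both equal 5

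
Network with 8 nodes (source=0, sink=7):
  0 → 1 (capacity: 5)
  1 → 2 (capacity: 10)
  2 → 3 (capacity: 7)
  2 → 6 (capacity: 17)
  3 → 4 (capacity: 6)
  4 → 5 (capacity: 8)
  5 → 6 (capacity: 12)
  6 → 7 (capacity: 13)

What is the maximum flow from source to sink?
Maximum flow = 5

Max flow: 5

Flow assignment:
  0 → 1: 5/5
  1 → 2: 5/10
  2 → 6: 5/17
  6 → 7: 5/13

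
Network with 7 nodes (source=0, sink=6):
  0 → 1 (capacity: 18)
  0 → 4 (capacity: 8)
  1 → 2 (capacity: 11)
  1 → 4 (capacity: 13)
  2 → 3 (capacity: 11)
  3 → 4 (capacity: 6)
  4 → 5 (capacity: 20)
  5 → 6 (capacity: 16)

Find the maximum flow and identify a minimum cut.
Max flow = 16, Min cut edges: (5,6)

Maximum flow: 16
Minimum cut: (5,6)
Partition: S = [0, 1, 2, 3, 4, 5], T = [6]

Max-flow min-cut theorem verified: both equal 16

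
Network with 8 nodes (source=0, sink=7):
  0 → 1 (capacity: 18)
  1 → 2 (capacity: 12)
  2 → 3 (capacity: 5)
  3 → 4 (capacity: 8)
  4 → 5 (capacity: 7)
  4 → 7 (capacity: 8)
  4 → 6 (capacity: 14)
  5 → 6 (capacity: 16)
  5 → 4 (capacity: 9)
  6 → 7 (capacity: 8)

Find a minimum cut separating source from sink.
Min cut value = 5, edges: (2,3)

Min cut value: 5
Partition: S = [0, 1, 2], T = [3, 4, 5, 6, 7]
Cut edges: (2,3)

By max-flow min-cut theorem, max flow = min cut = 5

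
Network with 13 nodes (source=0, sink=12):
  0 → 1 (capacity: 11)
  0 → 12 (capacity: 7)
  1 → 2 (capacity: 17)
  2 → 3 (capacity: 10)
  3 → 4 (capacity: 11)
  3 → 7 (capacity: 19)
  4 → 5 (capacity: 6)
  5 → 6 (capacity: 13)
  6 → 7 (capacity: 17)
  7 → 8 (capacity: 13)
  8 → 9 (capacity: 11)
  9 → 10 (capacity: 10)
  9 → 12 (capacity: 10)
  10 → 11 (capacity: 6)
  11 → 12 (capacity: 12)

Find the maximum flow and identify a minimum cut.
Max flow = 17, Min cut edges: (0,12), (2,3)

Maximum flow: 17
Minimum cut: (0,12), (2,3)
Partition: S = [0, 1, 2], T = [3, 4, 5, 6, 7, 8, 9, 10, 11, 12]

Max-flow min-cut theorem verified: both equal 17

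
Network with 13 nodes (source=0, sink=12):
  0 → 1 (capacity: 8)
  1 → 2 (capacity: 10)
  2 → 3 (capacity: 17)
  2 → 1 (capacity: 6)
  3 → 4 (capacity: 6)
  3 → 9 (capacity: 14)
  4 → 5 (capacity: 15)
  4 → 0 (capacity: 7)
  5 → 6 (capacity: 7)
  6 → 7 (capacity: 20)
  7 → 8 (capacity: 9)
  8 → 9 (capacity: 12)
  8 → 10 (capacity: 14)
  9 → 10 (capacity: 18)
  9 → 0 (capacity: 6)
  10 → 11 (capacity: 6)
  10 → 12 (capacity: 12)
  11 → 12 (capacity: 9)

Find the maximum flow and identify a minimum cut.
Max flow = 8, Min cut edges: (0,1)

Maximum flow: 8
Minimum cut: (0,1)
Partition: S = [0], T = [1, 2, 3, 4, 5, 6, 7, 8, 9, 10, 11, 12]

Max-flow min-cut theorem verified: both equal 8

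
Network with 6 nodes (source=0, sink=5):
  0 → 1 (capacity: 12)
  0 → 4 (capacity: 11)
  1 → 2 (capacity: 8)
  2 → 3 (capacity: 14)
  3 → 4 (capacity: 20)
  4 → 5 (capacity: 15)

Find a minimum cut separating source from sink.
Min cut value = 15, edges: (4,5)

Min cut value: 15
Partition: S = [0, 1, 2, 3, 4], T = [5]
Cut edges: (4,5)

By max-flow min-cut theorem, max flow = min cut = 15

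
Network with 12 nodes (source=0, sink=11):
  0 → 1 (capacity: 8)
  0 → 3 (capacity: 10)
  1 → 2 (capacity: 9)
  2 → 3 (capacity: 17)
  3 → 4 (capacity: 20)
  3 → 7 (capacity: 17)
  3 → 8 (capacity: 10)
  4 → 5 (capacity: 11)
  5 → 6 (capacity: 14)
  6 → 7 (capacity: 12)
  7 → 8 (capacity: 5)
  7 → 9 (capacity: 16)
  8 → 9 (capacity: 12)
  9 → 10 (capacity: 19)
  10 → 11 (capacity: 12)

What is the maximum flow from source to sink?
Maximum flow = 12

Max flow: 12

Flow assignment:
  0 → 1: 8/8
  0 → 3: 4/10
  1 → 2: 8/9
  2 → 3: 8/17
  3 → 7: 11/17
  3 → 8: 1/10
  7 → 8: 1/5
  7 → 9: 10/16
  8 → 9: 2/12
  9 → 10: 12/19
  10 → 11: 12/12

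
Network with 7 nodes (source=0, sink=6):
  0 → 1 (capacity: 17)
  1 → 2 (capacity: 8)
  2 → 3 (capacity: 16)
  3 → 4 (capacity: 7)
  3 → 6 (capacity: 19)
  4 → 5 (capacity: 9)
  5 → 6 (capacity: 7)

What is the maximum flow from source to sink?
Maximum flow = 8

Max flow: 8

Flow assignment:
  0 → 1: 8/17
  1 → 2: 8/8
  2 → 3: 8/16
  3 → 6: 8/19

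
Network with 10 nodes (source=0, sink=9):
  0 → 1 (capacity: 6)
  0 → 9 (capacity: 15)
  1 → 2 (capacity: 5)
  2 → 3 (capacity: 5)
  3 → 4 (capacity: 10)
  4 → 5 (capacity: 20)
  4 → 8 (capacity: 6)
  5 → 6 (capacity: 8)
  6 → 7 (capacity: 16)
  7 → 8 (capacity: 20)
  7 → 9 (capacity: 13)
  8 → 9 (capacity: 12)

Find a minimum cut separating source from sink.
Min cut value = 20, edges: (0,9), (2,3)

Min cut value: 20
Partition: S = [0, 1, 2], T = [3, 4, 5, 6, 7, 8, 9]
Cut edges: (0,9), (2,3)

By max-flow min-cut theorem, max flow = min cut = 20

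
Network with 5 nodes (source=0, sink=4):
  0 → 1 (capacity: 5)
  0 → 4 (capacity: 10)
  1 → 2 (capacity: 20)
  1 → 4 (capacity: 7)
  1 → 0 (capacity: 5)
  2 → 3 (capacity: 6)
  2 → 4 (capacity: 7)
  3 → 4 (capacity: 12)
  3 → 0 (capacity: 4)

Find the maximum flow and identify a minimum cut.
Max flow = 15, Min cut edges: (0,1), (0,4)

Maximum flow: 15
Minimum cut: (0,1), (0,4)
Partition: S = [0], T = [1, 2, 3, 4]

Max-flow min-cut theorem verified: both equal 15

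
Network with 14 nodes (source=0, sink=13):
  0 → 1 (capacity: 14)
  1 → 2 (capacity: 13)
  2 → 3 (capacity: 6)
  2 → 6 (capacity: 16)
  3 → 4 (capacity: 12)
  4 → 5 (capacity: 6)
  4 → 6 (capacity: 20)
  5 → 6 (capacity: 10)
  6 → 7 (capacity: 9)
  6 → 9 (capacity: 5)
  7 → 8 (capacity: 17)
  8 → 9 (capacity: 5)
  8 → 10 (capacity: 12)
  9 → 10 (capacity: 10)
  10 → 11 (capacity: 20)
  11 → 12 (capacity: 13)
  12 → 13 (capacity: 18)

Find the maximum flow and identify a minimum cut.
Max flow = 13, Min cut edges: (11,12)

Maximum flow: 13
Minimum cut: (11,12)
Partition: S = [0, 1, 2, 3, 4, 5, 6, 7, 8, 9, 10, 11], T = [12, 13]

Max-flow min-cut theorem verified: both equal 13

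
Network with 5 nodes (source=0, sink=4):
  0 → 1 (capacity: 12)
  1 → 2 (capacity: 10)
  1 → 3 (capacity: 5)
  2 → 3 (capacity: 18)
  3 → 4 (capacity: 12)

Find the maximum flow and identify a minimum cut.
Max flow = 12, Min cut edges: (3,4)

Maximum flow: 12
Minimum cut: (3,4)
Partition: S = [0, 1, 2, 3], T = [4]

Max-flow min-cut theorem verified: both equal 12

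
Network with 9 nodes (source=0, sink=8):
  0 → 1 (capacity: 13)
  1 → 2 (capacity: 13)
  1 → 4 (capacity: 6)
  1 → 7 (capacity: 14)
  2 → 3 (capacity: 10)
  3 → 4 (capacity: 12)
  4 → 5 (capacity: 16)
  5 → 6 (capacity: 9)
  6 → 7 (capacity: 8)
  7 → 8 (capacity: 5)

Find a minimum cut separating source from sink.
Min cut value = 5, edges: (7,8)

Min cut value: 5
Partition: S = [0, 1, 2, 3, 4, 5, 6, 7], T = [8]
Cut edges: (7,8)

By max-flow min-cut theorem, max flow = min cut = 5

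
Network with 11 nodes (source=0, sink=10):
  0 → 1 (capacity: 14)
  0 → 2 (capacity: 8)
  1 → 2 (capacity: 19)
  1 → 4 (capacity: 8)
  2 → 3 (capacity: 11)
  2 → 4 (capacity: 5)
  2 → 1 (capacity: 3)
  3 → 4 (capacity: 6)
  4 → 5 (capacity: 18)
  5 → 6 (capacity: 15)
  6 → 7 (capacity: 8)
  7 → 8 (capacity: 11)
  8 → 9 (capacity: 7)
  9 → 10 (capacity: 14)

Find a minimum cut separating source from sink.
Min cut value = 7, edges: (8,9)

Min cut value: 7
Partition: S = [0, 1, 2, 3, 4, 5, 6, 7, 8], T = [9, 10]
Cut edges: (8,9)

By max-flow min-cut theorem, max flow = min cut = 7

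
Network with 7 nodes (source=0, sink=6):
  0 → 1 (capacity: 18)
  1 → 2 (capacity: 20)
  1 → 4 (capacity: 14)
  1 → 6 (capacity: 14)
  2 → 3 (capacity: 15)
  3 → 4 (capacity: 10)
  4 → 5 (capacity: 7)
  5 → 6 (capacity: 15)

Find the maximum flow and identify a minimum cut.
Max flow = 18, Min cut edges: (0,1)

Maximum flow: 18
Minimum cut: (0,1)
Partition: S = [0], T = [1, 2, 3, 4, 5, 6]

Max-flow min-cut theorem verified: both equal 18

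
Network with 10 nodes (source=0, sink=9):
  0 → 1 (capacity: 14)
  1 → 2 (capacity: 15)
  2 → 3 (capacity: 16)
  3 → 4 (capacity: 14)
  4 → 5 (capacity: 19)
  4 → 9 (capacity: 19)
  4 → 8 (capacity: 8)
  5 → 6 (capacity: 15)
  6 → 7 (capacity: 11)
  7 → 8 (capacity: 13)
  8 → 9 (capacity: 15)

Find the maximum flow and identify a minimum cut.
Max flow = 14, Min cut edges: (3,4)

Maximum flow: 14
Minimum cut: (3,4)
Partition: S = [0, 1, 2, 3], T = [4, 5, 6, 7, 8, 9]

Max-flow min-cut theorem verified: both equal 14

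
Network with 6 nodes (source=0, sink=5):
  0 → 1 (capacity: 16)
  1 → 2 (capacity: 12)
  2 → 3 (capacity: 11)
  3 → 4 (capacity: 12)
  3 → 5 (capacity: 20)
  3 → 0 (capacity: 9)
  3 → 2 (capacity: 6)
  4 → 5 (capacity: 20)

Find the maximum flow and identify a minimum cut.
Max flow = 11, Min cut edges: (2,3)

Maximum flow: 11
Minimum cut: (2,3)
Partition: S = [0, 1, 2], T = [3, 4, 5]

Max-flow min-cut theorem verified: both equal 11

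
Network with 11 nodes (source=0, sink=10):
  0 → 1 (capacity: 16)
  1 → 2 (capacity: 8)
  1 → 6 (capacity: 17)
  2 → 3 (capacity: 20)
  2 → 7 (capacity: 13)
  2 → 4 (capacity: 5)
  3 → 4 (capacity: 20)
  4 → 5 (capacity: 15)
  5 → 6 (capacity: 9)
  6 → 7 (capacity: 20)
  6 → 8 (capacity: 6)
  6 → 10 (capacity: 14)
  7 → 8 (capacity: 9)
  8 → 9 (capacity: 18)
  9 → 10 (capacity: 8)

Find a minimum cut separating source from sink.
Min cut value = 16, edges: (0,1)

Min cut value: 16
Partition: S = [0], T = [1, 2, 3, 4, 5, 6, 7, 8, 9, 10]
Cut edges: (0,1)

By max-flow min-cut theorem, max flow = min cut = 16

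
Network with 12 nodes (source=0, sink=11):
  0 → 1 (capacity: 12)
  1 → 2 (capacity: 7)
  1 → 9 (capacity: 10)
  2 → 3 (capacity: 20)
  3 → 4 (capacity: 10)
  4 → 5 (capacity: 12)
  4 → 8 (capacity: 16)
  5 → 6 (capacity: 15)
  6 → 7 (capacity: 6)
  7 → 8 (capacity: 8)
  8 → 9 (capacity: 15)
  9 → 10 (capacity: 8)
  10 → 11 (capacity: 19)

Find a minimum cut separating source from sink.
Min cut value = 8, edges: (9,10)

Min cut value: 8
Partition: S = [0, 1, 2, 3, 4, 5, 6, 7, 8, 9], T = [10, 11]
Cut edges: (9,10)

By max-flow min-cut theorem, max flow = min cut = 8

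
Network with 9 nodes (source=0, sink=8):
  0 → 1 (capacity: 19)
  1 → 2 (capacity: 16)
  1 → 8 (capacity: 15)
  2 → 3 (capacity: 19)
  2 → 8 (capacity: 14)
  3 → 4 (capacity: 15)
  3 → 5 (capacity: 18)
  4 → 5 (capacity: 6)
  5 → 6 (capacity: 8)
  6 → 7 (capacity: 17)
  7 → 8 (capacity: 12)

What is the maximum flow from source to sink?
Maximum flow = 19

Max flow: 19

Flow assignment:
  0 → 1: 19/19
  1 → 2: 4/16
  1 → 8: 15/15
  2 → 8: 4/14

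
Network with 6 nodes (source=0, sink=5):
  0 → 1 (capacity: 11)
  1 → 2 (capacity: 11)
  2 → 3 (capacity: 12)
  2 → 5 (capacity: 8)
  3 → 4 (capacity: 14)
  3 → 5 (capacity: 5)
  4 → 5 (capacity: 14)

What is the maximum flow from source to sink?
Maximum flow = 11

Max flow: 11

Flow assignment:
  0 → 1: 11/11
  1 → 2: 11/11
  2 → 3: 3/12
  2 → 5: 8/8
  3 → 5: 3/5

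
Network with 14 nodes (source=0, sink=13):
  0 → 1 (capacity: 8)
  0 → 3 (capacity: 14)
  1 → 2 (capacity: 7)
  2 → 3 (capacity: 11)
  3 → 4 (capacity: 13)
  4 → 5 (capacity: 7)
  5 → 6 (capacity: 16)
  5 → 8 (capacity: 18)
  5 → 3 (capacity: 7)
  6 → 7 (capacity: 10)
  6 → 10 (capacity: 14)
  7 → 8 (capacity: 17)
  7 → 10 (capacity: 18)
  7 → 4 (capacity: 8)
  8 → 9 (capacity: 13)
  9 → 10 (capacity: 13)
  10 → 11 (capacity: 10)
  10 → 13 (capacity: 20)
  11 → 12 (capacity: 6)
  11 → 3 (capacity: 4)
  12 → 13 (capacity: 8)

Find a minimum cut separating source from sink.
Min cut value = 7, edges: (4,5)

Min cut value: 7
Partition: S = [0, 1, 2, 3, 4], T = [5, 6, 7, 8, 9, 10, 11, 12, 13]
Cut edges: (4,5)

By max-flow min-cut theorem, max flow = min cut = 7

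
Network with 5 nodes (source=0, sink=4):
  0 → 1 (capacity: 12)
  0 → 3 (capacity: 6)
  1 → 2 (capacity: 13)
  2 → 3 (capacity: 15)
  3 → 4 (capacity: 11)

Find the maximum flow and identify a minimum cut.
Max flow = 11, Min cut edges: (3,4)

Maximum flow: 11
Minimum cut: (3,4)
Partition: S = [0, 1, 2, 3], T = [4]

Max-flow min-cut theorem verified: both equal 11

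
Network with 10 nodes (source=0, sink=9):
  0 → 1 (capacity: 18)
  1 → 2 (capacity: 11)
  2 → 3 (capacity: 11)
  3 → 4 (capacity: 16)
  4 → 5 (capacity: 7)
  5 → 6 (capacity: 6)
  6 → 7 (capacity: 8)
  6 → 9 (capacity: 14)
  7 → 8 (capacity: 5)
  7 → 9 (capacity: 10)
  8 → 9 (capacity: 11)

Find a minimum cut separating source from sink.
Min cut value = 6, edges: (5,6)

Min cut value: 6
Partition: S = [0, 1, 2, 3, 4, 5], T = [6, 7, 8, 9]
Cut edges: (5,6)

By max-flow min-cut theorem, max flow = min cut = 6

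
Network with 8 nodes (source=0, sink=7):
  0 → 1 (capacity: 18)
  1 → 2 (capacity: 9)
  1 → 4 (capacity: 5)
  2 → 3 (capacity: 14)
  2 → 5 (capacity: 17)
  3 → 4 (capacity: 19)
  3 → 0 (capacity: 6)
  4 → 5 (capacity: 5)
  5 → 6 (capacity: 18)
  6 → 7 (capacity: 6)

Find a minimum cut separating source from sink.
Min cut value = 6, edges: (6,7)

Min cut value: 6
Partition: S = [0, 1, 2, 3, 4, 5, 6], T = [7]
Cut edges: (6,7)

By max-flow min-cut theorem, max flow = min cut = 6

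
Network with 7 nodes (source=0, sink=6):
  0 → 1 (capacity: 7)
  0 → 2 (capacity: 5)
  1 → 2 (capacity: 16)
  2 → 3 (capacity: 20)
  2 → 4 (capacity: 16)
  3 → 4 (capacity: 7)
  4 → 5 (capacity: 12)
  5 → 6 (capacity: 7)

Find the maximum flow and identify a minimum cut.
Max flow = 7, Min cut edges: (5,6)

Maximum flow: 7
Minimum cut: (5,6)
Partition: S = [0, 1, 2, 3, 4, 5], T = [6]

Max-flow min-cut theorem verified: both equal 7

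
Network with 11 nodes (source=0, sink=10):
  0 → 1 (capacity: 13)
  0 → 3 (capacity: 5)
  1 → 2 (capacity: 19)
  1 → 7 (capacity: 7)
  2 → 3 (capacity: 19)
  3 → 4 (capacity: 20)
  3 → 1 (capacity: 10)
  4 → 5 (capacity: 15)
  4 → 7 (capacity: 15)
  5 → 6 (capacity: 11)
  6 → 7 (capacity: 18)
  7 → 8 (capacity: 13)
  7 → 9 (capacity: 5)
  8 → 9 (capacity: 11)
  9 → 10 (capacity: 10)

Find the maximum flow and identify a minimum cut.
Max flow = 10, Min cut edges: (9,10)

Maximum flow: 10
Minimum cut: (9,10)
Partition: S = [0, 1, 2, 3, 4, 5, 6, 7, 8, 9], T = [10]

Max-flow min-cut theorem verified: both equal 10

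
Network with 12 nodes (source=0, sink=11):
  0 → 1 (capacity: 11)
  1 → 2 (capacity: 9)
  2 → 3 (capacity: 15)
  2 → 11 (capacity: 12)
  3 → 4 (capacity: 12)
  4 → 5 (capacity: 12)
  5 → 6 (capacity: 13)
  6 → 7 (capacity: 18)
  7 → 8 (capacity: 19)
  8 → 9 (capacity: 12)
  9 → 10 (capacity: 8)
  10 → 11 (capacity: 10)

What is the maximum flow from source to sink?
Maximum flow = 9

Max flow: 9

Flow assignment:
  0 → 1: 9/11
  1 → 2: 9/9
  2 → 11: 9/12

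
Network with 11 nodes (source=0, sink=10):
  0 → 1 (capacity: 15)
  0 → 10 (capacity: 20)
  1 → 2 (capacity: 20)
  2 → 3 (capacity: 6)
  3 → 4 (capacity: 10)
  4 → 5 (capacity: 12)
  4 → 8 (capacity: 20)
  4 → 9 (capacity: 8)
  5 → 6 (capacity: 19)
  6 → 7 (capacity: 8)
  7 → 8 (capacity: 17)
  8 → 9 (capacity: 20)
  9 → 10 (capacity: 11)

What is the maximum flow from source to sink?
Maximum flow = 26

Max flow: 26

Flow assignment:
  0 → 1: 6/15
  0 → 10: 20/20
  1 → 2: 6/20
  2 → 3: 6/6
  3 → 4: 6/10
  4 → 9: 6/8
  9 → 10: 6/11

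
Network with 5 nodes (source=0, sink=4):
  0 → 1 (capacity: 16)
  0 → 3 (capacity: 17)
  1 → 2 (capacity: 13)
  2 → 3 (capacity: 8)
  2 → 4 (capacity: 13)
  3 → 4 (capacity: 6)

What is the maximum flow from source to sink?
Maximum flow = 19

Max flow: 19

Flow assignment:
  0 → 1: 13/16
  0 → 3: 6/17
  1 → 2: 13/13
  2 → 4: 13/13
  3 → 4: 6/6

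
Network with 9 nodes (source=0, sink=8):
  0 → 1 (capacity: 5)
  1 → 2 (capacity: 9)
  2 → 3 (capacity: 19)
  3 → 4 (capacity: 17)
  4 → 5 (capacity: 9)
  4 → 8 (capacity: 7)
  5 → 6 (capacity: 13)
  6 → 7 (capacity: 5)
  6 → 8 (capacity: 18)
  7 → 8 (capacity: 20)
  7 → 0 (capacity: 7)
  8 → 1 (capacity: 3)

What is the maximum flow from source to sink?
Maximum flow = 5

Max flow: 5

Flow assignment:
  0 → 1: 5/5
  1 → 2: 5/9
  2 → 3: 5/19
  3 → 4: 5/17
  4 → 8: 5/7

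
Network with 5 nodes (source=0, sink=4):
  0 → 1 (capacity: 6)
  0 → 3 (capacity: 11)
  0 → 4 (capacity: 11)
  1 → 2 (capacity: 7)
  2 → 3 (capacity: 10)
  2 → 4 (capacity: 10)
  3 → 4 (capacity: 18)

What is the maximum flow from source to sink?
Maximum flow = 28

Max flow: 28

Flow assignment:
  0 → 1: 6/6
  0 → 3: 11/11
  0 → 4: 11/11
  1 → 2: 6/7
  2 → 4: 6/10
  3 → 4: 11/18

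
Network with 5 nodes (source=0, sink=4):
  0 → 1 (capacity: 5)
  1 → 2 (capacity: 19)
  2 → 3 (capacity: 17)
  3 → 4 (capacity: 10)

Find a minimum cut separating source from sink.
Min cut value = 5, edges: (0,1)

Min cut value: 5
Partition: S = [0], T = [1, 2, 3, 4]
Cut edges: (0,1)

By max-flow min-cut theorem, max flow = min cut = 5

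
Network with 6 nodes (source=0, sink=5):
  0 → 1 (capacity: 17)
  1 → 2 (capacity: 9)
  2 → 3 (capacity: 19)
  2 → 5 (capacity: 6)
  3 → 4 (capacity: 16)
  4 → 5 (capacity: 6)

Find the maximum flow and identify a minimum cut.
Max flow = 9, Min cut edges: (1,2)

Maximum flow: 9
Minimum cut: (1,2)
Partition: S = [0, 1], T = [2, 3, 4, 5]

Max-flow min-cut theorem verified: both equal 9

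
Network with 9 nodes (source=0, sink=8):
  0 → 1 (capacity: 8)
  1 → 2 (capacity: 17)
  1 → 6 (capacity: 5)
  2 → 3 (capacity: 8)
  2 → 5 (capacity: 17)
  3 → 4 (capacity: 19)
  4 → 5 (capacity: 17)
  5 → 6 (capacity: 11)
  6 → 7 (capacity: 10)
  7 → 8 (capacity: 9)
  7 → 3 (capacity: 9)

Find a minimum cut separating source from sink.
Min cut value = 8, edges: (0,1)

Min cut value: 8
Partition: S = [0], T = [1, 2, 3, 4, 5, 6, 7, 8]
Cut edges: (0,1)

By max-flow min-cut theorem, max flow = min cut = 8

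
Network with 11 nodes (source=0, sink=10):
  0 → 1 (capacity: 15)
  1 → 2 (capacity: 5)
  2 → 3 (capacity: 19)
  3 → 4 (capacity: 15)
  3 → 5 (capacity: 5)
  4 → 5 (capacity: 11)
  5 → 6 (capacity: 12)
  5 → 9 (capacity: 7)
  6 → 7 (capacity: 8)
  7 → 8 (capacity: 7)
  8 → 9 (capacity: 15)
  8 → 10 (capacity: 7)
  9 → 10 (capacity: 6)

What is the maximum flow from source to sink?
Maximum flow = 5

Max flow: 5

Flow assignment:
  0 → 1: 5/15
  1 → 2: 5/5
  2 → 3: 5/19
  3 → 5: 5/5
  5 → 9: 5/7
  9 → 10: 5/6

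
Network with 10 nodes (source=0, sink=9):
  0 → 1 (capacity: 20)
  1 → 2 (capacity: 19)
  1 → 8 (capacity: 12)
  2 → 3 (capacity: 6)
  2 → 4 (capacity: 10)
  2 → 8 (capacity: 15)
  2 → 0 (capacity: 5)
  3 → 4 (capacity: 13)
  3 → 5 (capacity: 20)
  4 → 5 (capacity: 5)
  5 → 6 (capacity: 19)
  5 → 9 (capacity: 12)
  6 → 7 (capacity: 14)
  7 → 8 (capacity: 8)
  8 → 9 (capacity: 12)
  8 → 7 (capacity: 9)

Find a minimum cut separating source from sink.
Min cut value = 20, edges: (0,1)

Min cut value: 20
Partition: S = [0], T = [1, 2, 3, 4, 5, 6, 7, 8, 9]
Cut edges: (0,1)

By max-flow min-cut theorem, max flow = min cut = 20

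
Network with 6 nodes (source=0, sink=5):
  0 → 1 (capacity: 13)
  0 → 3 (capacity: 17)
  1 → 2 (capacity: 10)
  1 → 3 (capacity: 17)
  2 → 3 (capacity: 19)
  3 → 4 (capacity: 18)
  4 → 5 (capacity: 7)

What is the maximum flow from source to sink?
Maximum flow = 7

Max flow: 7

Flow assignment:
  0 → 1: 1/13
  0 → 3: 6/17
  1 → 3: 1/17
  3 → 4: 7/18
  4 → 5: 7/7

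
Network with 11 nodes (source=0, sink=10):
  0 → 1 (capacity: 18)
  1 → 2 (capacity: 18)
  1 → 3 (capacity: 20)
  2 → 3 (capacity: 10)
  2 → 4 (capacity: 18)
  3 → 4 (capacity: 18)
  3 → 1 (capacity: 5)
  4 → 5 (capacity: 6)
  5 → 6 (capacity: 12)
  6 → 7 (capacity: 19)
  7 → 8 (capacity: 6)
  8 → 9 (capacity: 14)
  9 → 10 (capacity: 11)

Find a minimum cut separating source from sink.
Min cut value = 6, edges: (7,8)

Min cut value: 6
Partition: S = [0, 1, 2, 3, 4, 5, 6, 7], T = [8, 9, 10]
Cut edges: (7,8)

By max-flow min-cut theorem, max flow = min cut = 6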